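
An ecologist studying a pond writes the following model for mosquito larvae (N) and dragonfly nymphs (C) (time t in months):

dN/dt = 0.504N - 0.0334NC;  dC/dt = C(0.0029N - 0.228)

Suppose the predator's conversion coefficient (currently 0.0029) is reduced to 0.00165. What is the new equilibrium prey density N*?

At the interior fixed point, setting dC/dt = 0 with C > 0 fixes N* = (predator death rate)/(NC coefficient) — independent of the other coefficients.
With the change, N* = 0.228/0.00165 = 138; it rises from 78.6.

N* ≈ 138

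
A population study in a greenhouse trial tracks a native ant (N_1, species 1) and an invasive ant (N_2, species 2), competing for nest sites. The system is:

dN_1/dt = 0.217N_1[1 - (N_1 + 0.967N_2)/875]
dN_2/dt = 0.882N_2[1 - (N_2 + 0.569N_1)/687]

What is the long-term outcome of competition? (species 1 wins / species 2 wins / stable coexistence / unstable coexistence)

stable coexistence

Compare the nullcline intercepts: K1/α12 = 875/0.967 = 905 > K2 = 687; K2/α21 = 687/0.569 = 1210 > K1 = 875.
Since both inequalities hold, each species can invade when rare, so the interior equilibrium is stable.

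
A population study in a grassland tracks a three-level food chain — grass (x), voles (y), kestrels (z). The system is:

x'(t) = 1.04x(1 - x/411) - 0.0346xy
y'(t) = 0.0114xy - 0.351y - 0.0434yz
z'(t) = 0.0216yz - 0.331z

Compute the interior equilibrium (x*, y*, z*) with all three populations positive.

x* ≈ 201, y* ≈ 15.3, z* ≈ 44.8

From dz/dt = 0: 0.0216y* = 0.331, so y* = 15.3.
From dx/dt = 0: 1.04(1 - x*/411) = 0.0346·15.3, giving x* = 411·(1 - 0.51) = 201.
From dy/dt = 0: 0.0114·201 - 0.351 = 0.0434z*, so z* = 1.95/0.0434 = 44.8.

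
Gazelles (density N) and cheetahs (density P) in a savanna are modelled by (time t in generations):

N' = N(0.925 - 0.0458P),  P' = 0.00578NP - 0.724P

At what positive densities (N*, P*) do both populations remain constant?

Set dP/dt = 0 with P > 0: 0.00578N - 0.724 = 0, so N* = 0.724/0.00578 = 125.
Set dN/dt = 0 with N > 0: 0.925 - 0.0458P = 0, so P* = 0.925/0.0458 = 20.2.

N* ≈ 125, P* ≈ 20.2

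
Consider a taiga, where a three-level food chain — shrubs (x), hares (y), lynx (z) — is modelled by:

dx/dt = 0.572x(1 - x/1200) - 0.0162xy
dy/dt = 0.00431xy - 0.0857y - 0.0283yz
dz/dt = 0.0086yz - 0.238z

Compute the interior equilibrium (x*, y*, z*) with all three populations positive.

From dz/dt = 0: 0.0086y* = 0.238, so y* = 27.7.
From dx/dt = 0: 0.572(1 - x*/1200) = 0.0162·27.7, giving x* = 1200·(1 - 0.784) = 259.
From dy/dt = 0: 0.00431·259 - 0.0857 = 0.0283z*, so z* = 1.03/0.0283 = 36.5.

x* ≈ 259, y* ≈ 27.7, z* ≈ 36.5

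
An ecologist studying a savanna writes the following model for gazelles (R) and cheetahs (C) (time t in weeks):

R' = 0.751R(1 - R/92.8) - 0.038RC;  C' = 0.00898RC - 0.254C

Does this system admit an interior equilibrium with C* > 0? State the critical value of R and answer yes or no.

The predator equation gives dC/dt > 0 only when R > 0.254/0.00898 = 28.3.
Without the predator, R → K = 92.8. Since 92.8 > 28.3, the predator can invade and persist.

Threshold R = 28.3; K > 28.3, so yes, the predator persists.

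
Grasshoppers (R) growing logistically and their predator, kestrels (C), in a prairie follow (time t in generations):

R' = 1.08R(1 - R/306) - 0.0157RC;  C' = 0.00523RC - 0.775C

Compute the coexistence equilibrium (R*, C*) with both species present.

R* ≈ 148, C* ≈ 35.5

From dC/dt = 0 with C > 0: 0.00523R* = 0.775, so R* = 148.
Substitute into dR/dt = 0: 1.08(1 - 148/306) = 0.0157C*.
The bracket is 0.516, giving C* = 0.557/0.0157 = 35.5.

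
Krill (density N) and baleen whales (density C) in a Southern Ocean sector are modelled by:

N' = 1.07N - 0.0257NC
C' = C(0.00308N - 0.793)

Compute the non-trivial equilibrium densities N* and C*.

N* ≈ 257, C* ≈ 41.6

Set dC/dt = 0 with C > 0: 0.00308N - 0.793 = 0, so N* = 0.793/0.00308 = 257.
Set dN/dt = 0 with N > 0: 1.07 - 0.0257C = 0, so C* = 1.07/0.0257 = 41.6.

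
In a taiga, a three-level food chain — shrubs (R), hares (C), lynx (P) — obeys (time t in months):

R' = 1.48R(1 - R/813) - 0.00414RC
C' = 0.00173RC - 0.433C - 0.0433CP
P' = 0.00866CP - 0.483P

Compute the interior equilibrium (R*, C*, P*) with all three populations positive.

From dP/dt = 0: 0.00866C* = 0.483, so C* = 55.8.
From dR/dt = 0: 1.48(1 - R*/813) = 0.00414·55.8, giving R* = 813·(1 - 0.156) = 686.
From dC/dt = 0: 0.00173·686 - 0.433 = 0.0433P*, so P* = 0.754/0.0433 = 17.4.

R* ≈ 686, C* ≈ 55.8, P* ≈ 17.4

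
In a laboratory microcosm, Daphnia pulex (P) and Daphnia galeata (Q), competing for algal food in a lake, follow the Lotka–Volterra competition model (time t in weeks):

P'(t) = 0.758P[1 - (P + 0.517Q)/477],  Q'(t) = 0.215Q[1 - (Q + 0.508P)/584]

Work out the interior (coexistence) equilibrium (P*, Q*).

Setting both brackets to zero gives the nullclines P + 0.517Q = 477 and 0.508P + Q = 584.
Substituting Q = 584 - 0.508P into the first: P(1 - 0.517·0.508) = 477 - 0.517·584.
So P* = 175/0.737 = 237, and then Q* = 584 - 0.508·237 = 463.

P* ≈ 237, Q* ≈ 463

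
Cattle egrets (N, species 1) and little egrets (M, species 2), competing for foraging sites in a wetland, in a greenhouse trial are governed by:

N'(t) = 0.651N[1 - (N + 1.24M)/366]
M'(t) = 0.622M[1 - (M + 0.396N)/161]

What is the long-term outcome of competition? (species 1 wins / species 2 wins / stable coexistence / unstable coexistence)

stable coexistence

Compare the nullcline intercepts: K1/α12 = 366/1.24 = 295 > K2 = 161; K2/α21 = 161/0.396 = 407 > K1 = 366.
Since both inequalities hold, each species can invade when rare, so the interior equilibrium is stable.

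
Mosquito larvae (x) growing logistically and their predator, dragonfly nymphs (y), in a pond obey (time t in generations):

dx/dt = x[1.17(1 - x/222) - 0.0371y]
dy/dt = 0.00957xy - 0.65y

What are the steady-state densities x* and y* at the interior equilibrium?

x* ≈ 67.9, y* ≈ 21.9

From dy/dt = 0 with y > 0: 0.00957x* = 0.65, so x* = 67.9.
Substitute into dx/dt = 0: 1.17(1 - 67.9/222) = 0.0371y*.
The bracket is 0.694, giving y* = 0.812/0.0371 = 21.9.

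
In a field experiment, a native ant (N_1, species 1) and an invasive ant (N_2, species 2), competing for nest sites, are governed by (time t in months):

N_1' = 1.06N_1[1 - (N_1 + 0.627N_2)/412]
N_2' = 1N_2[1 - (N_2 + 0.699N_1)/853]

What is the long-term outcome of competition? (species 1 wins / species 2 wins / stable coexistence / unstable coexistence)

species 2 excludes species 1

Compare the nullcline intercepts: K1/α12 = 412/0.627 = 657 < K2 = 853; K2/α21 = 853/0.699 = 1220 > K1 = 412.
Since the inequalities point opposite ways, species 2 can invade but species 1 cannot.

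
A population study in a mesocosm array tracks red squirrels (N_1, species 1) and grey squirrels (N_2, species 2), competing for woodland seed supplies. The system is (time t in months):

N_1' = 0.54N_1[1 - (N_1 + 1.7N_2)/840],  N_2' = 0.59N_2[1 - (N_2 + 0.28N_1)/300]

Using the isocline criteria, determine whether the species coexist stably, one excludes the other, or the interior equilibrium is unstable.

Compare the nullcline intercepts: K1/α12 = 840/1.7 = 494 > K2 = 300; K2/α21 = 300/0.28 = 1070 > K1 = 840.
Since both inequalities hold, each species can invade when rare, so the interior equilibrium is stable.

stable coexistence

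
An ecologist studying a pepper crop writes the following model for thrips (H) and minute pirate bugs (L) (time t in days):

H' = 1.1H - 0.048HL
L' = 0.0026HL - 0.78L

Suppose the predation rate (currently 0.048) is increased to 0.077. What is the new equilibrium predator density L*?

L* ≈ 14.3

At the interior fixed point, setting dH/dt = 0 with H > 0 fixes L* = (prey growth rate)/(HL coefficient) — independent of the other coefficients.
With the change, L* = 1.1/0.077 = 14.3; it falls from 22.9.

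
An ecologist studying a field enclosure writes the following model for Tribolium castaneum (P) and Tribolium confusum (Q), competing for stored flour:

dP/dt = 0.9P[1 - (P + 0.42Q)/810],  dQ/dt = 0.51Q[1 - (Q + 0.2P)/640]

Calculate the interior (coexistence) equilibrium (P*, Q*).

P* ≈ 591, Q* ≈ 522

Setting both brackets to zero gives the nullclines P + 0.42Q = 810 and 0.2P + Q = 640.
Substituting Q = 640 - 0.2P into the first: P(1 - 0.42·0.2) = 810 - 0.42·640.
So P* = 541/0.916 = 591, and then Q* = 640 - 0.2·591 = 522.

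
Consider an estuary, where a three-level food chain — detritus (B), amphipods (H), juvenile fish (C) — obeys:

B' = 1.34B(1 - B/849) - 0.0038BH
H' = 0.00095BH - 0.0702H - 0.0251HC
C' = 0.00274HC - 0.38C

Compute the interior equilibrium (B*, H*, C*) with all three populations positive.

From dC/dt = 0: 0.00274H* = 0.38, so H* = 139.
From dB/dt = 0: 1.34(1 - B*/849) = 0.0038·139, giving B* = 849·(1 - 0.393) = 515.
From dH/dt = 0: 0.00095·515 - 0.0702 = 0.0251C*, so C* = 0.419/0.0251 = 16.7.

B* ≈ 515, H* ≈ 139, C* ≈ 16.7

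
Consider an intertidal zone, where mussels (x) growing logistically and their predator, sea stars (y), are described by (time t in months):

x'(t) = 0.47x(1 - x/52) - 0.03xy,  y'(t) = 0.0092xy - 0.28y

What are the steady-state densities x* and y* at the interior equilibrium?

From dy/dt = 0 with y > 0: 0.0092x* = 0.28, so x* = 30.4.
Substitute into dx/dt = 0: 0.47(1 - 30.4/52) = 0.03y*.
The bracket is 0.415, giving y* = 0.195/0.03 = 6.5.

x* ≈ 30.4, y* ≈ 6.5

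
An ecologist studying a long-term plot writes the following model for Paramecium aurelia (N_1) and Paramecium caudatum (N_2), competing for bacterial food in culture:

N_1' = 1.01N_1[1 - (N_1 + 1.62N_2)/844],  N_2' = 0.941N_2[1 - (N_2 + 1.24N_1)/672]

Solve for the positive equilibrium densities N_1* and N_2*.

Setting both brackets to zero gives the nullclines N_1 + 1.62N_2 = 844 and 1.24N_1 + N_2 = 672.
Substituting N_2 = 672 - 1.24N_1 into the first: N_1(1 - 1.62·1.24) = 844 - 1.62·672.
So N_1* = -245/-1.01 = 243, and then N_2* = 672 - 1.24·243 = 371.

N_1* ≈ 243, N_2* ≈ 371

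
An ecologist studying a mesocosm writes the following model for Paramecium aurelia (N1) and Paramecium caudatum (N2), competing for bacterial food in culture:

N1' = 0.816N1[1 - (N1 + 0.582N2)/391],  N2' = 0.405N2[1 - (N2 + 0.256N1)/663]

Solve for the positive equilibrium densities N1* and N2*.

N1* ≈ 6.03, N2* ≈ 661

Setting both brackets to zero gives the nullclines N1 + 0.582N2 = 391 and 0.256N1 + N2 = 663.
Substituting N2 = 663 - 0.256N1 into the first: N1(1 - 0.582·0.256) = 391 - 0.582·663.
So N1* = 5.13/0.851 = 6.03, and then N2* = 663 - 0.256·6.03 = 661.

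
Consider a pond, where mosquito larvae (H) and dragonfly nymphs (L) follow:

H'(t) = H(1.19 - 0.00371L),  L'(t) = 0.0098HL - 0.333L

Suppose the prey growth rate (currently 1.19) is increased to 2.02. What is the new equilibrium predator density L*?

At the interior fixed point, setting dH/dt = 0 with H > 0 fixes L* = (prey growth rate)/(HL coefficient) — independent of the other coefficients.
With the change, L* = 2.02/0.00371 = 544; it rises from 321.

L* ≈ 544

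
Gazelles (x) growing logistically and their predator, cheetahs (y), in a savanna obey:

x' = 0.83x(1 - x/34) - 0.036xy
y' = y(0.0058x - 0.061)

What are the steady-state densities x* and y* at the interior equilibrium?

x* ≈ 10.5, y* ≈ 15.9

From dy/dt = 0 with y > 0: 0.0058x* = 0.061, so x* = 10.5.
Substitute into dx/dt = 0: 0.83(1 - 10.5/34) = 0.036y*.
The bracket is 0.691, giving y* = 0.573/0.036 = 15.9.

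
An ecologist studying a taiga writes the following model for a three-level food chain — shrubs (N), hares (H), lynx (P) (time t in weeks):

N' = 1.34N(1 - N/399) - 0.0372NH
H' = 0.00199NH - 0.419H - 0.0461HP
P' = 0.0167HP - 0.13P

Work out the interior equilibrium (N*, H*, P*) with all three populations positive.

N* ≈ 313, H* ≈ 7.78, P* ≈ 4.41

From dP/dt = 0: 0.0167H* = 0.13, so H* = 7.78.
From dN/dt = 0: 1.34(1 - N*/399) = 0.0372·7.78, giving N* = 399·(1 - 0.216) = 313.
From dH/dt = 0: 0.00199·313 - 0.419 = 0.0461P*, so P* = 0.203/0.0461 = 4.41.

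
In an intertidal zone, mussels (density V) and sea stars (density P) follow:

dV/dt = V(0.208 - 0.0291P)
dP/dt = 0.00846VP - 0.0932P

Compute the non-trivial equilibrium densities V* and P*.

Set dP/dt = 0 with P > 0: 0.00846V - 0.0932 = 0, so V* = 0.0932/0.00846 = 11.
Set dV/dt = 0 with V > 0: 0.208 - 0.0291P = 0, so P* = 0.208/0.0291 = 7.15.

V* ≈ 11, P* ≈ 7.15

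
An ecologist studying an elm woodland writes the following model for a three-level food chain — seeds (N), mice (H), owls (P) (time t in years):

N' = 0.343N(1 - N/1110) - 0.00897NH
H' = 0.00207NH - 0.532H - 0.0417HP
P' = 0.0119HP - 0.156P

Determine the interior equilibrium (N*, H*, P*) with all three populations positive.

N* ≈ 729, H* ≈ 13.1, P* ≈ 23.5

From dP/dt = 0: 0.0119H* = 0.156, so H* = 13.1.
From dN/dt = 0: 0.343(1 - N*/1110) = 0.00897·13.1, giving N* = 1110·(1 - 0.343) = 729.
From dH/dt = 0: 0.00207·729 - 0.532 = 0.0417P*, so P* = 0.978/0.0417 = 23.5.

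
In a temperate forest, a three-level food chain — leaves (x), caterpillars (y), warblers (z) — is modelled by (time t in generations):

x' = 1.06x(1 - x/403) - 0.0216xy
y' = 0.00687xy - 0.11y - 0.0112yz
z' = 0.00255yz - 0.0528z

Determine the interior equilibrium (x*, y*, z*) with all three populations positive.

x* ≈ 233, y* ≈ 20.7, z* ≈ 133

From dz/dt = 0: 0.00255y* = 0.0528, so y* = 20.7.
From dx/dt = 0: 1.06(1 - x*/403) = 0.0216·20.7, giving x* = 403·(1 - 0.422) = 233.
From dy/dt = 0: 0.00687·233 - 0.11 = 0.0112z*, so z* = 1.49/0.0112 = 133.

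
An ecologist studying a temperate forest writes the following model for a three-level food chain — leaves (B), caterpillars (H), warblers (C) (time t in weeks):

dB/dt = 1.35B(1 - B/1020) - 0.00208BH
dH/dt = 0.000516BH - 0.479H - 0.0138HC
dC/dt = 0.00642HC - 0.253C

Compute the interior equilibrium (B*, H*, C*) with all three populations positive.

From dC/dt = 0: 0.00642H* = 0.253, so H* = 39.4.
From dB/dt = 0: 1.35(1 - B*/1020) = 0.00208·39.4, giving B* = 1020·(1 - 0.0607) = 958.
From dH/dt = 0: 0.000516·958 - 0.479 = 0.0138C*, so C* = 0.0154/0.0138 = 1.11.

B* ≈ 958, H* ≈ 39.4, C* ≈ 1.11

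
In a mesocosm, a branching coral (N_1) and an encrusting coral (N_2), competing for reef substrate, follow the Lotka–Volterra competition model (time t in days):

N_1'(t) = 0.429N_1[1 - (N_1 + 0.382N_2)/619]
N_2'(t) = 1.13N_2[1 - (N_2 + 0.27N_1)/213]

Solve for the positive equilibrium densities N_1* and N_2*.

Setting both brackets to zero gives the nullclines N_1 + 0.382N_2 = 619 and 0.27N_1 + N_2 = 213.
Substituting N_2 = 213 - 0.27N_1 into the first: N_1(1 - 0.382·0.27) = 619 - 0.382·213.
So N_1* = 538/0.897 = 599, and then N_2* = 213 - 0.27·599 = 51.1.

N_1* ≈ 599, N_2* ≈ 51.1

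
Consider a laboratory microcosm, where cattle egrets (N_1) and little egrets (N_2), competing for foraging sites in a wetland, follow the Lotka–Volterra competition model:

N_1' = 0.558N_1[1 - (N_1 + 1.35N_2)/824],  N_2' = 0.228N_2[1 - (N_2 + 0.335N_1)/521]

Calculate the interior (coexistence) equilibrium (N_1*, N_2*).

Setting both brackets to zero gives the nullclines N_1 + 1.35N_2 = 824 and 0.335N_1 + N_2 = 521.
Substituting N_2 = 521 - 0.335N_1 into the first: N_1(1 - 1.35·0.335) = 824 - 1.35·521.
So N_1* = 121/0.548 = 220, and then N_2* = 521 - 0.335·220 = 447.

N_1* ≈ 220, N_2* ≈ 447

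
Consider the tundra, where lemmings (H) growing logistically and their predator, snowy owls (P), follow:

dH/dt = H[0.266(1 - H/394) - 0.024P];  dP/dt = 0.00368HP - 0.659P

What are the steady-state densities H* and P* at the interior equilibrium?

From dP/dt = 0 with P > 0: 0.00368H* = 0.659, so H* = 179.
Substitute into dH/dt = 0: 0.266(1 - 179/394) = 0.024P*.
The bracket is 0.545, giving P* = 0.145/0.024 = 6.05.

H* ≈ 179, P* ≈ 6.05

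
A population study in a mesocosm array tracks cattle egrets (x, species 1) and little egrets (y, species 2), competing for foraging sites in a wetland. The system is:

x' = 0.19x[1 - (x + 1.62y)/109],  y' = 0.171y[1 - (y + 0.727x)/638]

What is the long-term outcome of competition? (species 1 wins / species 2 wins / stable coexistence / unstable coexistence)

species 2 excludes species 1

Compare the nullcline intercepts: K1/α12 = 109/1.62 = 67.3 < K2 = 638; K2/α21 = 638/0.727 = 878 > K1 = 109.
Since the inequalities point opposite ways, species 2 can invade but species 1 cannot.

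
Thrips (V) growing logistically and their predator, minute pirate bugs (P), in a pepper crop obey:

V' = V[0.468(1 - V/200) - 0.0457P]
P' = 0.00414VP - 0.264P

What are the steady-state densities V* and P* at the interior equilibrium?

V* ≈ 63.8, P* ≈ 6.98

From dP/dt = 0 with P > 0: 0.00414V* = 0.264, so V* = 63.8.
Substitute into dV/dt = 0: 0.468(1 - 63.8/200) = 0.0457P*.
The bracket is 0.681, giving P* = 0.319/0.0457 = 6.98.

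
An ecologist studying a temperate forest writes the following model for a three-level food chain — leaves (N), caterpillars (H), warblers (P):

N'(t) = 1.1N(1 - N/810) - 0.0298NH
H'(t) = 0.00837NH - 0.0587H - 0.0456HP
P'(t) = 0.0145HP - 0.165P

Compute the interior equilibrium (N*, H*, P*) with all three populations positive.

N* ≈ 560, H* ≈ 11.4, P* ≈ 102

From dP/dt = 0: 0.0145H* = 0.165, so H* = 11.4.
From dN/dt = 0: 1.1(1 - N*/810) = 0.0298·11.4, giving N* = 810·(1 - 0.308) = 560.
From dH/dt = 0: 0.00837·560 - 0.0587 = 0.0456P*, so P* = 4.63/0.0456 = 102.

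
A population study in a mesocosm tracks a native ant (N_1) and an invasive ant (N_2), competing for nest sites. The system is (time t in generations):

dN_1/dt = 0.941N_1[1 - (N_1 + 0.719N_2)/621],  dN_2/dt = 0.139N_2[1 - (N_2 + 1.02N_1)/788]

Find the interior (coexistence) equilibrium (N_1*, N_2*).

N_1* ≈ 204, N_2* ≈ 580

Setting both brackets to zero gives the nullclines N_1 + 0.719N_2 = 621 and 1.02N_1 + N_2 = 788.
Substituting N_2 = 788 - 1.02N_1 into the first: N_1(1 - 0.719·1.02) = 621 - 0.719·788.
So N_1* = 54.4/0.267 = 204, and then N_2* = 788 - 1.02·204 = 580.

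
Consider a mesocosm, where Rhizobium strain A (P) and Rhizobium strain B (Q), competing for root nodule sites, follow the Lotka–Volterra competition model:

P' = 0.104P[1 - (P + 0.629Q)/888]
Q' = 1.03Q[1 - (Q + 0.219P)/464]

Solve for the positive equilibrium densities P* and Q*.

P* ≈ 691, Q* ≈ 313

Setting both brackets to zero gives the nullclines P + 0.629Q = 888 and 0.219P + Q = 464.
Substituting Q = 464 - 0.219P into the first: P(1 - 0.629·0.219) = 888 - 0.629·464.
So P* = 596/0.862 = 691, and then Q* = 464 - 0.219·691 = 313.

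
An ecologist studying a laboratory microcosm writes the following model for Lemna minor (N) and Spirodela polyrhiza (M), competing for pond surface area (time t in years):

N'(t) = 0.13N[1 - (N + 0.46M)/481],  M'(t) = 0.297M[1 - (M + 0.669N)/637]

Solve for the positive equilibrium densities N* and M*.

Setting both brackets to zero gives the nullclines N + 0.46M = 481 and 0.669N + M = 637.
Substituting M = 637 - 0.669N into the first: N(1 - 0.46·0.669) = 481 - 0.46·637.
So N* = 188/0.692 = 272, and then M* = 637 - 0.669·272 = 455.

N* ≈ 272, M* ≈ 455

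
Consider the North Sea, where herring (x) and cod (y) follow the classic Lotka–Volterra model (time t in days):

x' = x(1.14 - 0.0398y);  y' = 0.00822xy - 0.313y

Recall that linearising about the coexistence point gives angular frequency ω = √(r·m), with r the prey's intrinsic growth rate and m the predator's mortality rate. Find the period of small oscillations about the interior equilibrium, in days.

Here r = 1.14 and m = 0.313, so r·m = 0.357.
ω = √0.357 = 0.597 per day, hence T = 2π/ω ≈ 10.5 days.

T ≈ 10.5 days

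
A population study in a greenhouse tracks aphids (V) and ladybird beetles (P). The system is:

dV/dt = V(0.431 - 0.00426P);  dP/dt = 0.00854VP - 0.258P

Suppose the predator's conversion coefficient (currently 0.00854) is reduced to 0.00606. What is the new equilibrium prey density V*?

At the interior fixed point, setting dP/dt = 0 with P > 0 fixes V* = (predator death rate)/(VP coefficient) — independent of the other coefficients.
With the change, V* = 0.258/0.00606 = 42.6; it rises from 30.2.

V* ≈ 42.6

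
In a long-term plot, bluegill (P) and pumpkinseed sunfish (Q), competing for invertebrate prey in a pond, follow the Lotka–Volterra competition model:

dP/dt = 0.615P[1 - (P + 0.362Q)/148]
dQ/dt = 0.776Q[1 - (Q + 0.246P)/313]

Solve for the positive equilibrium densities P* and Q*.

P* ≈ 38.1, Q* ≈ 304

Setting both brackets to zero gives the nullclines P + 0.362Q = 148 and 0.246P + Q = 313.
Substituting Q = 313 - 0.246P into the first: P(1 - 0.362·0.246) = 148 - 0.362·313.
So P* = 34.7/0.911 = 38.1, and then Q* = 313 - 0.246·38.1 = 304.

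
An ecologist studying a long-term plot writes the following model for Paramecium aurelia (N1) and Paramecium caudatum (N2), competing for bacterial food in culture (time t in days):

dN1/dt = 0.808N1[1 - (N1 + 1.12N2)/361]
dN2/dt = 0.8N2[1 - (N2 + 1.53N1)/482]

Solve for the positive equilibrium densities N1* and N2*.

N1* ≈ 251, N2* ≈ 98.6

Setting both brackets to zero gives the nullclines N1 + 1.12N2 = 361 and 1.53N1 + N2 = 482.
Substituting N2 = 482 - 1.53N1 into the first: N1(1 - 1.12·1.53) = 361 - 1.12·482.
So N1* = -179/-0.714 = 251, and then N2* = 482 - 1.53·251 = 98.6.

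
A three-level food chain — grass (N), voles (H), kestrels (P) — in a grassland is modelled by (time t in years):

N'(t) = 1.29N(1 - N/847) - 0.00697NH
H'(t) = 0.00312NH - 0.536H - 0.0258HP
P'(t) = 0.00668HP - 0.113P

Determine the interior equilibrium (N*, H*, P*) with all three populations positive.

N* ≈ 770, H* ≈ 16.9, P* ≈ 72.3

From dP/dt = 0: 0.00668H* = 0.113, so H* = 16.9.
From dN/dt = 0: 1.29(1 - N*/847) = 0.00697·16.9, giving N* = 847·(1 - 0.0914) = 770.
From dH/dt = 0: 0.00312·770 - 0.536 = 0.0258P*, so P* = 1.87/0.0258 = 72.3.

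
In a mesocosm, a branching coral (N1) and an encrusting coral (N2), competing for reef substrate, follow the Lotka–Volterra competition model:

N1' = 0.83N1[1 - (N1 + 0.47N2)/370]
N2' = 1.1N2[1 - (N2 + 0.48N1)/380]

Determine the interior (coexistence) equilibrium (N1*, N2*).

N1* ≈ 247, N2* ≈ 261

Setting both brackets to zero gives the nullclines N1 + 0.47N2 = 370 and 0.48N1 + N2 = 380.
Substituting N2 = 380 - 0.48N1 into the first: N1(1 - 0.47·0.48) = 370 - 0.47·380.
So N1* = 191/0.774 = 247, and then N2* = 380 - 0.48·247 = 261.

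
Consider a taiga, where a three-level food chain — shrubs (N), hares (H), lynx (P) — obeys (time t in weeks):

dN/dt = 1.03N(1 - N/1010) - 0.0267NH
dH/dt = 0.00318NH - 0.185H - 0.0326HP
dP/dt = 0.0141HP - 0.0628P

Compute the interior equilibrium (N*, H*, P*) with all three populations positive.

N* ≈ 893, H* ≈ 4.45, P* ≈ 81.5

From dP/dt = 0: 0.0141H* = 0.0628, so H* = 4.45.
From dN/dt = 0: 1.03(1 - N*/1010) = 0.0267·4.45, giving N* = 1010·(1 - 0.115) = 893.
From dH/dt = 0: 0.00318·893 - 0.185 = 0.0326P*, so P* = 2.66/0.0326 = 81.5.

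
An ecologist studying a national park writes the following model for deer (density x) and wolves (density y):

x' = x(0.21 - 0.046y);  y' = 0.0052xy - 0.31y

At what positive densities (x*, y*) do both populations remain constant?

Set dy/dt = 0 with y > 0: 0.0052x - 0.31 = 0, so x* = 0.31/0.0052 = 59.6.
Set dx/dt = 0 with x > 0: 0.21 - 0.046y = 0, so y* = 0.21/0.046 = 4.57.

x* ≈ 59.6, y* ≈ 4.57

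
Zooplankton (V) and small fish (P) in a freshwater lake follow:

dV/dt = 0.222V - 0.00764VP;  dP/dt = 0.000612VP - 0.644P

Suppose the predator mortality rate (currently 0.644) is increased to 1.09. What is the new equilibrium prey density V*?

V* ≈ 1780

At the interior fixed point, setting dP/dt = 0 with P > 0 fixes V* = (predator death rate)/(VP coefficient) — independent of the other coefficients.
With the change, V* = 1.09/0.000612 = 1780; it rises from 1050.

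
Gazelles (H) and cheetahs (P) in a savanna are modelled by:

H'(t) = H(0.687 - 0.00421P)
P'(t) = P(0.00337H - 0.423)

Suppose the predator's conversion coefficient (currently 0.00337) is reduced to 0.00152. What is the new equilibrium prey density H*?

H* ≈ 278

At the interior fixed point, setting dP/dt = 0 with P > 0 fixes H* = (predator death rate)/(HP coefficient) — independent of the other coefficients.
With the change, H* = 0.423/0.00152 = 278; it rises from 126.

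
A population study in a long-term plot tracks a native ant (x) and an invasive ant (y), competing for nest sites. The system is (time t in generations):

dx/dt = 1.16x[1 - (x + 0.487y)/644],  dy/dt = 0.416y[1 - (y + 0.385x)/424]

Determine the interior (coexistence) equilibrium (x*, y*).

x* ≈ 538, y* ≈ 217

Setting both brackets to zero gives the nullclines x + 0.487y = 644 and 0.385x + y = 424.
Substituting y = 424 - 0.385x into the first: x(1 - 0.487·0.385) = 644 - 0.487·424.
So x* = 438/0.813 = 538, and then y* = 424 - 0.385·538 = 217.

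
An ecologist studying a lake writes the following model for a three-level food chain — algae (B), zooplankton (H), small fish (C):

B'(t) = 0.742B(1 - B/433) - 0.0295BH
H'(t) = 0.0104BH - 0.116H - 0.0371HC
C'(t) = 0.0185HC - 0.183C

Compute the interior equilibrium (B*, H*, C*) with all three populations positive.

From dC/dt = 0: 0.0185H* = 0.183, so H* = 9.89.
From dB/dt = 0: 0.742(1 - B*/433) = 0.0295·9.89, giving B* = 433·(1 - 0.393) = 263.
From dH/dt = 0: 0.0104·263 - 0.116 = 0.0371C*, so C* = 2.62/0.0371 = 70.5.

B* ≈ 263, H* ≈ 9.89, C* ≈ 70.5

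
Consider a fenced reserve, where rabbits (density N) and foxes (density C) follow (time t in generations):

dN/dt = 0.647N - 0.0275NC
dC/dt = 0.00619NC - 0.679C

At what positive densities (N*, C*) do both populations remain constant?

Set dC/dt = 0 with C > 0: 0.00619N - 0.679 = 0, so N* = 0.679/0.00619 = 110.
Set dN/dt = 0 with N > 0: 0.647 - 0.0275C = 0, so C* = 0.647/0.0275 = 23.5.

N* ≈ 110, C* ≈ 23.5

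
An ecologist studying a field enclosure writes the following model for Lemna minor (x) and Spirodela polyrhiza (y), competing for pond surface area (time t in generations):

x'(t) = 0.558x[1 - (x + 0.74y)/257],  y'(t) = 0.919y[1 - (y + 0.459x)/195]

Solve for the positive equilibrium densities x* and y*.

Setting both brackets to zero gives the nullclines x + 0.74y = 257 and 0.459x + y = 195.
Substituting y = 195 - 0.459x into the first: x(1 - 0.74·0.459) = 257 - 0.74·195.
So x* = 113/0.66 = 171, and then y* = 195 - 0.459·171 = 117.

x* ≈ 171, y* ≈ 117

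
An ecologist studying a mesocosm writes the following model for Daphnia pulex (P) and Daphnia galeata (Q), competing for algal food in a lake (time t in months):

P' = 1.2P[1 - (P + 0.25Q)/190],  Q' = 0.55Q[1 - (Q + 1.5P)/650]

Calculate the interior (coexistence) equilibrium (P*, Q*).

Setting both brackets to zero gives the nullclines P + 0.25Q = 190 and 1.5P + Q = 650.
Substituting Q = 650 - 1.5P into the first: P(1 - 0.25·1.5) = 190 - 0.25·650.
So P* = 27.5/0.625 = 44, and then Q* = 650 - 1.5·44 = 584.

P* ≈ 44, Q* ≈ 584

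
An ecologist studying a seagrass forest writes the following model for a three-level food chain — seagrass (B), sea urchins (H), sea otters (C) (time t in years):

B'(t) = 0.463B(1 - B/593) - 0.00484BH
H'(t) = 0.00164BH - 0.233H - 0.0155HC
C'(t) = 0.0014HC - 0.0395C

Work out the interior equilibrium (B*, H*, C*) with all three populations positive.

B* ≈ 418, H* ≈ 28.2, C* ≈ 29.2

From dC/dt = 0: 0.0014H* = 0.0395, so H* = 28.2.
From dB/dt = 0: 0.463(1 - B*/593) = 0.00484·28.2, giving B* = 593·(1 - 0.295) = 418.
From dH/dt = 0: 0.00164·418 - 0.233 = 0.0155C*, so C* = 0.453/0.0155 = 29.2.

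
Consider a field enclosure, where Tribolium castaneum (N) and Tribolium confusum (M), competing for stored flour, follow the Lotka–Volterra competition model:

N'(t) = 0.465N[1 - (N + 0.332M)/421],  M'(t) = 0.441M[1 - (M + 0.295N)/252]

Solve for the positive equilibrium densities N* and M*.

Setting both brackets to zero gives the nullclines N + 0.332M = 421 and 0.295N + M = 252.
Substituting M = 252 - 0.295N into the first: N(1 - 0.332·0.295) = 421 - 0.332·252.
So N* = 337/0.902 = 374, and then M* = 252 - 0.295·374 = 142.

N* ≈ 374, M* ≈ 142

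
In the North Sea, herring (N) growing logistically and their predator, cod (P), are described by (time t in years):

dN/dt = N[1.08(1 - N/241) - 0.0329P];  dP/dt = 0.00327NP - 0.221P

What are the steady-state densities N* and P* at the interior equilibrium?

N* ≈ 67.6, P* ≈ 23.6

From dP/dt = 0 with P > 0: 0.00327N* = 0.221, so N* = 67.6.
Substitute into dN/dt = 0: 1.08(1 - 67.6/241) = 0.0329P*.
The bracket is 0.72, giving P* = 0.777/0.0329 = 23.6.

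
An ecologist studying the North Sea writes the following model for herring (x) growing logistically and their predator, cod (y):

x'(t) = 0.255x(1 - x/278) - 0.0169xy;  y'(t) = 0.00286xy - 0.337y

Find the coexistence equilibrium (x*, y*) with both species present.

x* ≈ 118, y* ≈ 8.69

From dy/dt = 0 with y > 0: 0.00286x* = 0.337, so x* = 118.
Substitute into dx/dt = 0: 0.255(1 - 118/278) = 0.0169y*.
The bracket is 0.576, giving y* = 0.147/0.0169 = 8.69.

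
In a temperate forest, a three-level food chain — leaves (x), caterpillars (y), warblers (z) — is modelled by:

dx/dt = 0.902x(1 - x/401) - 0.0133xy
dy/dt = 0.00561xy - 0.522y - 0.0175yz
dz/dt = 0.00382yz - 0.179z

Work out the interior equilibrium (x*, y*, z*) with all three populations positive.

From dz/dt = 0: 0.00382y* = 0.179, so y* = 46.9.
From dx/dt = 0: 0.902(1 - x*/401) = 0.0133·46.9, giving x* = 401·(1 - 0.691) = 124.
From dy/dt = 0: 0.00561·124 - 0.522 = 0.0175z*, so z* = 0.173/0.0175 = 9.9.

x* ≈ 124, y* ≈ 46.9, z* ≈ 9.9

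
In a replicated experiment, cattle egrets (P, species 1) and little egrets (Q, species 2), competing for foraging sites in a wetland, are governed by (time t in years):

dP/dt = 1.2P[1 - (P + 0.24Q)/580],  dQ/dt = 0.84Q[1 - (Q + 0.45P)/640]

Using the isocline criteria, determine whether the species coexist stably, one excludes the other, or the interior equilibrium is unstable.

Compare the nullcline intercepts: K1/α12 = 580/0.24 = 2420 > K2 = 640; K2/α21 = 640/0.45 = 1420 > K1 = 580.
Since both inequalities hold, each species can invade when rare, so the interior equilibrium is stable.

stable coexistence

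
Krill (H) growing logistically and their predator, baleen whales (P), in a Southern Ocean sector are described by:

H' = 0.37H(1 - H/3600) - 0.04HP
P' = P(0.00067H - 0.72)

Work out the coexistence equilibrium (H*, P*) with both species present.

H* ≈ 1070, P* ≈ 6.49

From dP/dt = 0 with P > 0: 0.00067H* = 0.72, so H* = 1070.
Substitute into dH/dt = 0: 0.37(1 - 1070/3600) = 0.04P*.
The bracket is 0.701, giving P* = 0.26/0.04 = 6.49.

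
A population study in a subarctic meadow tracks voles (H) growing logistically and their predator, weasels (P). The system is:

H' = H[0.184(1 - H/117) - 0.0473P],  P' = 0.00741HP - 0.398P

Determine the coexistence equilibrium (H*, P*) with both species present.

From dP/dt = 0 with P > 0: 0.00741H* = 0.398, so H* = 53.7.
Substitute into dH/dt = 0: 0.184(1 - 53.7/117) = 0.0473P*.
The bracket is 0.541, giving P* = 0.0995/0.0473 = 2.1.

H* ≈ 53.7, P* ≈ 2.1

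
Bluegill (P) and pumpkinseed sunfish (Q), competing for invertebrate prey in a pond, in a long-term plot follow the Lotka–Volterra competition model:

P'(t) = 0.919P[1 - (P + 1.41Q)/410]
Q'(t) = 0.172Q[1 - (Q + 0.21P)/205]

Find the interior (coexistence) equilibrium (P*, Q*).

P* ≈ 172, Q* ≈ 169

Setting both brackets to zero gives the nullclines P + 1.41Q = 410 and 0.21P + Q = 205.
Substituting Q = 205 - 0.21P into the first: P(1 - 1.41·0.21) = 410 - 1.41·205.
So P* = 121/0.704 = 172, and then Q* = 205 - 0.21·172 = 169.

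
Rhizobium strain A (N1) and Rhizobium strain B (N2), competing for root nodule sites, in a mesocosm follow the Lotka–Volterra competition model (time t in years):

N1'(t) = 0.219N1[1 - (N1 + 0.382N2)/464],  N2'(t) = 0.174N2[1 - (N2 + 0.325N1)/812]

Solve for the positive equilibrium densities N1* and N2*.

Setting both brackets to zero gives the nullclines N1 + 0.382N2 = 464 and 0.325N1 + N2 = 812.
Substituting N2 = 812 - 0.325N1 into the first: N1(1 - 0.382·0.325) = 464 - 0.382·812.
So N1* = 154/0.876 = 176, and then N2* = 812 - 0.325·176 = 755.

N1* ≈ 176, N2* ≈ 755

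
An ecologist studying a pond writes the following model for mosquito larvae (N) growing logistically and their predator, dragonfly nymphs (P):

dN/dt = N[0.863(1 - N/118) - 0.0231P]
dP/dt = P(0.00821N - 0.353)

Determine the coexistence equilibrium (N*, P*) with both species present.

From dP/dt = 0 with P > 0: 0.00821N* = 0.353, so N* = 43.
Substitute into dN/dt = 0: 0.863(1 - 43/118) = 0.0231P*.
The bracket is 0.636, giving P* = 0.549/0.0231 = 23.7.

N* ≈ 43, P* ≈ 23.7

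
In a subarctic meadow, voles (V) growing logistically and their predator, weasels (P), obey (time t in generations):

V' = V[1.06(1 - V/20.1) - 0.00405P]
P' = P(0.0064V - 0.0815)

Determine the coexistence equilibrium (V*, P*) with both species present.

From dP/dt = 0 with P > 0: 0.0064V* = 0.0815, so V* = 12.7.
Substitute into dV/dt = 0: 1.06(1 - 12.7/20.1) = 0.00405P*.
The bracket is 0.366, giving P* = 0.388/0.00405 = 95.9.

V* ≈ 12.7, P* ≈ 95.9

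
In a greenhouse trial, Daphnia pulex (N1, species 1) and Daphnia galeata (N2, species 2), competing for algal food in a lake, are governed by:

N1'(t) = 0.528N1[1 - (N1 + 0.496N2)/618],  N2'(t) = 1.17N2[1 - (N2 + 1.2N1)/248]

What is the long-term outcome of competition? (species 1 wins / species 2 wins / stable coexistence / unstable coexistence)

Compare the nullcline intercepts: K1/α12 = 618/0.496 = 1250 > K2 = 248; K2/α21 = 248/1.2 = 207 < K1 = 618.
Since the inequalities point opposite ways, species 1 can invade but species 2 cannot.

species 1 excludes species 2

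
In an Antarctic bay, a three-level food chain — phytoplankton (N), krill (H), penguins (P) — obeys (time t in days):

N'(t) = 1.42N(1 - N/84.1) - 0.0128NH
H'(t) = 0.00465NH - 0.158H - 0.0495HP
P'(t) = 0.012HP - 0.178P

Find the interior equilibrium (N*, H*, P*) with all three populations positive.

From dP/dt = 0: 0.012H* = 0.178, so H* = 14.8.
From dN/dt = 0: 1.42(1 - N*/84.1) = 0.0128·14.8, giving N* = 84.1·(1 - 0.134) = 72.9.
From dH/dt = 0: 0.00465·72.9 - 0.158 = 0.0495P*, so P* = 0.181/0.0495 = 3.65.

N* ≈ 72.9, H* ≈ 14.8, P* ≈ 3.65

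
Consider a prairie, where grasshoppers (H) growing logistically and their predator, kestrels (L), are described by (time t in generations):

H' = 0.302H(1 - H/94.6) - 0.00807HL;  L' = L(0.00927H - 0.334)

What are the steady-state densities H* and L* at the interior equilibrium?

From dL/dt = 0 with L > 0: 0.00927H* = 0.334, so H* = 36.
Substitute into dH/dt = 0: 0.302(1 - 36/94.6) = 0.00807L*.
The bracket is 0.619, giving L* = 0.187/0.00807 = 23.2.

H* ≈ 36, L* ≈ 23.2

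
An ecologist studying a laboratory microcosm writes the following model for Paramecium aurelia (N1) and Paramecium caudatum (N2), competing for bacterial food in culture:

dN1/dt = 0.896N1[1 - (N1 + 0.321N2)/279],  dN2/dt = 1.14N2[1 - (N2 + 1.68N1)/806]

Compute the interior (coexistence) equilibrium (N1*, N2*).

Setting both brackets to zero gives the nullclines N1 + 0.321N2 = 279 and 1.68N1 + N2 = 806.
Substituting N2 = 806 - 1.68N1 into the first: N1(1 - 0.321·1.68) = 279 - 0.321·806.
So N1* = 20.3/0.461 = 44, and then N2* = 806 - 1.68·44 = 732.

N1* ≈ 44, N2* ≈ 732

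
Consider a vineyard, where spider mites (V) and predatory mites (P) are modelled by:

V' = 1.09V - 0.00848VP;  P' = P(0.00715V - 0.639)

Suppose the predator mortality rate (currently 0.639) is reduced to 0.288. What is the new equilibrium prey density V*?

V* ≈ 40.3

At the interior fixed point, setting dP/dt = 0 with P > 0 fixes V* = (predator death rate)/(VP coefficient) — independent of the other coefficients.
With the change, V* = 0.288/0.00715 = 40.3; it falls from 89.4.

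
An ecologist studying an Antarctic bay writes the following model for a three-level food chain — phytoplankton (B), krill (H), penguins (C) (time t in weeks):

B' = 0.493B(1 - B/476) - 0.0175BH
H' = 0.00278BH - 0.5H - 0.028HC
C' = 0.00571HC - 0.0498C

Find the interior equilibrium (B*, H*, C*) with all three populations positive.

B* ≈ 329, H* ≈ 8.72, C* ≈ 14.8

From dC/dt = 0: 0.00571H* = 0.0498, so H* = 8.72.
From dB/dt = 0: 0.493(1 - B*/476) = 0.0175·8.72, giving B* = 476·(1 - 0.31) = 329.
From dH/dt = 0: 0.00278·329 - 0.5 = 0.028C*, so C* = 0.414/0.028 = 14.8.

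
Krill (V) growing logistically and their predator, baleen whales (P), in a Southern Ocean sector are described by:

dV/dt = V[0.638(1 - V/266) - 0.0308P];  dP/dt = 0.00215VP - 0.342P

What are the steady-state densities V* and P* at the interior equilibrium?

From dP/dt = 0 with P > 0: 0.00215V* = 0.342, so V* = 159.
Substitute into dV/dt = 0: 0.638(1 - 159/266) = 0.0308P*.
The bracket is 0.402, giving P* = 0.256/0.0308 = 8.33.

V* ≈ 159, P* ≈ 8.33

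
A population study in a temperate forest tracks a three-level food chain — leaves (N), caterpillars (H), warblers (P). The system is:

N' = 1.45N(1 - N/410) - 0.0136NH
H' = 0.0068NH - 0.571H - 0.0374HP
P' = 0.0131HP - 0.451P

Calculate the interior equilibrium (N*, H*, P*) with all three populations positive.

From dP/dt = 0: 0.0131H* = 0.451, so H* = 34.4.
From dN/dt = 0: 1.45(1 - N*/410) = 0.0136·34.4, giving N* = 410·(1 - 0.323) = 278.
From dH/dt = 0: 0.0068·278 - 0.571 = 0.0374P*, so P* = 1.32/0.0374 = 35.2.

N* ≈ 278, H* ≈ 34.4, P* ≈ 35.2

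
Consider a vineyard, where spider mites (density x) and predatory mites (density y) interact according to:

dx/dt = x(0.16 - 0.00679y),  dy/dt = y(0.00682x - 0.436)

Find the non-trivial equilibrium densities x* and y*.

x* ≈ 63.9, y* ≈ 23.6

Set dy/dt = 0 with y > 0: 0.00682x - 0.436 = 0, so x* = 0.436/0.00682 = 63.9.
Set dx/dt = 0 with x > 0: 0.16 - 0.00679y = 0, so y* = 0.16/0.00679 = 23.6.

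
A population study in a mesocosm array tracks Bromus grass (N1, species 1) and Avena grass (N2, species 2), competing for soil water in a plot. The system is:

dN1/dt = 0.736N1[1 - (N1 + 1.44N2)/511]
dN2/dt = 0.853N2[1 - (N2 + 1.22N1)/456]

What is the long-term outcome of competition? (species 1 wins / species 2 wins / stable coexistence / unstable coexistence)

Compare the nullcline intercepts: K1/α12 = 511/1.44 = 355 < K2 = 456; K2/α21 = 456/1.22 = 374 < K1 = 511.
Since both are reversed, neither can invade when rare; the interior point is a saddle.

unstable coexistence (outcome depends on initial conditions)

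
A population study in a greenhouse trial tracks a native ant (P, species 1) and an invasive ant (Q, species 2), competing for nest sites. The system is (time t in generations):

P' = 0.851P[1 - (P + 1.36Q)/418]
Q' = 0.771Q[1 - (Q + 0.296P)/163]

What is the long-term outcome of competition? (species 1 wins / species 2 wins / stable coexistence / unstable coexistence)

Compare the nullcline intercepts: K1/α12 = 418/1.36 = 307 > K2 = 163; K2/α21 = 163/0.296 = 551 > K1 = 418.
Since both inequalities hold, each species can invade when rare, so the interior equilibrium is stable.

stable coexistence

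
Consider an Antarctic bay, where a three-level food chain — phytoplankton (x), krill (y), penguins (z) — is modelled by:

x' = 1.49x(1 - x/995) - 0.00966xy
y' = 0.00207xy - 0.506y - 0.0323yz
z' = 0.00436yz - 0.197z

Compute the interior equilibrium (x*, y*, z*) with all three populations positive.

x* ≈ 704, y* ≈ 45.2, z* ≈ 29.4

From dz/dt = 0: 0.00436y* = 0.197, so y* = 45.2.
From dx/dt = 0: 1.49(1 - x*/995) = 0.00966·45.2, giving x* = 995·(1 - 0.293) = 704.
From dy/dt = 0: 0.00207·704 - 0.506 = 0.0323z*, so z* = 0.95/0.0323 = 29.4.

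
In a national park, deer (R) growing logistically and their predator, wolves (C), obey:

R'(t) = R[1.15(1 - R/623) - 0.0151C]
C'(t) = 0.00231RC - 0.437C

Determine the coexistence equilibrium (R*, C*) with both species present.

R* ≈ 189, C* ≈ 53

From dC/dt = 0 with C > 0: 0.00231R* = 0.437, so R* = 189.
Substitute into dR/dt = 0: 1.15(1 - 189/623) = 0.0151C*.
The bracket is 0.696, giving C* = 0.801/0.0151 = 53.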